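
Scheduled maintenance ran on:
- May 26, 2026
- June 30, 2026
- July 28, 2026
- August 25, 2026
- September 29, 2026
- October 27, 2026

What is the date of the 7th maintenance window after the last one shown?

These are Tuesdays with 35, 28, 28, 35, 28-day gaps.
Each is the final Tuesday of its month — June 30, 2026 is past the 28th, so '4th Tuesday' doesn't fit.
November 2026 ends with Tuesday November 24, 2026.
Last Tuesday of December 2026: December 29, 2026.
Last Tuesday of January 2027: January 26, 2027.
February 2027 ends with Tuesday February 23, 2027.
Last Tuesday of March 2027: March 30, 2027.
April 2027 ends with Tuesday April 27, 2027.
May 2027 ends with Tuesday May 25, 2027.

May 25, 2027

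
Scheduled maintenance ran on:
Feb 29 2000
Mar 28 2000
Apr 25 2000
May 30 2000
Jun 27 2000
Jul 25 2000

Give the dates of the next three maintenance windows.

Aug 29 2000, Sep 26 2000, Oct 31 2000

These are Tuesdays with 28, 28, 35, 28, 28-day gaps.
Each is the final Tuesday of its month — Feb 29 2000 is past the 28th, so '4th Tuesday' doesn't fit.
August 2000 ends with Tuesday Aug 29 2000.
Last Tuesday of September 2000: Sep 26 2000.
October 2000 ends with Tuesday Oct 31 2000.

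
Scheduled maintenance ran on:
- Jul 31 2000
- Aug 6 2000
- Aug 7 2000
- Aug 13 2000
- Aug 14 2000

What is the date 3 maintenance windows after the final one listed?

Gaps: 6, 1, 6, 1 days — not constant, but cyclic with period 2.
The events fall on every Monday and Sunday.
Next Sunday: Aug 20 2000.
The following Monday is Aug 21 2000.
Next Sunday: Aug 27 2000.

Aug 27 2000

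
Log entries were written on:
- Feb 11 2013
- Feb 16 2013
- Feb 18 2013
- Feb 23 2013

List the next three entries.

Feb 25 2013, Mar 2 2013, Mar 4 2013

Gaps: 5, 2, 5 days — not constant, but cyclic with period 2.
The events fall on every Monday and Saturday.
Next Monday: Feb 25 2013.
The following Saturday is Mar 2 2013.
The following Monday is Mar 4 2013.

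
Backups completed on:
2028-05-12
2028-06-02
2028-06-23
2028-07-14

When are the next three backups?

Gaps between consecutive events: 21, 21, 21 days — a constant 21-day interval.
2028-07-14 + 21 days = 2028-08-04.
2028-08-04 + 21 days = 2028-08-25.
2028-08-25 + 21 days = 2028-09-15.

2028-08-04, 2028-08-25, 2028-09-15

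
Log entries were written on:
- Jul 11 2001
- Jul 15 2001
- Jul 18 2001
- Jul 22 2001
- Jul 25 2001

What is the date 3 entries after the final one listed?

The gap pattern 4, 3, 4, 3 repeats every 2 events.
These are the Wednesdays and Sundays of each week.
The following Sunday is Jul 29 2001.
Next Wednesday: Aug 1 2001.
The following Sunday is Aug 5 2001.

Aug 5 2001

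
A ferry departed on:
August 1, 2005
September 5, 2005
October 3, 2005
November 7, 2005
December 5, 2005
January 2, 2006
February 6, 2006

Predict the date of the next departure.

All dates are Mondays, 35, 28, 35, 28, 28, 35 days apart.
Specifically, the 1st Monday of each month.
March 2006 — 1st Monday is March 6, 2006.

March 6, 2006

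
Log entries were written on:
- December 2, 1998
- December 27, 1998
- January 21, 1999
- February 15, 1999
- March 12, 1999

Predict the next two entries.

Every event comes 25 days after the last (25, 25, 25, 25).
March 12, 1999 + 25 days = April 6, 1999.
April 6, 1999 + 25 days = May 1, 1999.

April 6, 1999; May 1, 1999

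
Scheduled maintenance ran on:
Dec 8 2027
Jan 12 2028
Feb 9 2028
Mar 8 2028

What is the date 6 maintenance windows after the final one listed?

Sep 13 2028

These are Wednesdays at 28- or 35-day spacing (35, 28, 28).
The pattern: 2nd Wednesday of the month.
April 2028 — 2nd Wednesday is Apr 12 2028.
May 2028 — 2nd Wednesday is May 10 2028.
2nd Wednesday of June 2028: Jun 14 2028.
July 2028 — 2nd Wednesday is Jul 12 2028.
August 2028 — 2nd Wednesday is Aug 9 2028.
2nd Wednesday of September 2028: Sep 13 2028.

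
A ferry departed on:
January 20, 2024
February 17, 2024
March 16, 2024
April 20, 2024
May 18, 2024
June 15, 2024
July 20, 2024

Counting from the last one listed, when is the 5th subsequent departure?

December 21, 2024

All dates are Saturdays, 28, 28, 35, 28, 28, 35 days apart.
Specifically, the 3rd Saturday of each month.
August 2024 — 3rd Saturday is August 17, 2024.
September 2024 — 3rd Saturday is September 21, 2024.
October 2024 — 3rd Saturday is October 19, 2024.
3rd Saturday of November 2024: November 16, 2024.
December 2024 — 3rd Saturday is December 21, 2024.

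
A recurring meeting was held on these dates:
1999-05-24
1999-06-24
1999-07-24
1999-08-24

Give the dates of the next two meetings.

Gaps: 31, 30, 31 days — not constant. Every event is on the 24th of the month.
Pattern: the 24th of each month.
September 1999: 1999-09-24.
Next: October 1999 → 1999-10-24.

1999-09-24, 1999-10-24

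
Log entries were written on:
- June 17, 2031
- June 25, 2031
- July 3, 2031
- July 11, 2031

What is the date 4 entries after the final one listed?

August 12, 2031

Gaps between consecutive events: 8, 8, 8 days — a constant 8-day interval.
July 11, 2031 + 8 days = July 19, 2031.
July 19, 2031 + 8 days = July 27, 2031.
July 27, 2031 + 8 days = August 4, 2031.
August 4, 2031 + 8 days = August 12, 2031.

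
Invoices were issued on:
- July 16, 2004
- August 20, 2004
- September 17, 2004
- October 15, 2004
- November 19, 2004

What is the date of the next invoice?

All dates are Fridays, 35, 28, 28, 35 days apart.
Specifically, the 3rd Friday of each month.
December 2004 — 3rd Friday is December 17, 2004.

December 17, 2004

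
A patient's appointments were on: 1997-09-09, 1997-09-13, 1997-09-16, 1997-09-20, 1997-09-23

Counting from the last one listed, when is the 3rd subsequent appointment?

1997-10-04

Gaps: 4, 3, 4, 3 days — not constant, but cyclic with period 2.
The events fall on every Tuesday and Saturday.
The following Saturday is 1997-09-27.
Next Tuesday: 1997-09-30.
The following Saturday is 1997-10-04.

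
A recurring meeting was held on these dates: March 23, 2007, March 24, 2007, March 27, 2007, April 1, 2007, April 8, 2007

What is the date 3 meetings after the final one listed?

Intervals are 1, 3, 5, 7 days — an arithmetic progression with common difference 2.
Next gap: 9 days. April 8, 2007 + 9 days = April 17, 2007.
Next gap: 11 days. April 17, 2007 + 11 days = April 28, 2007.
Next gap: 13 days. April 28, 2007 + 13 days = May 11, 2007.

May 11, 2007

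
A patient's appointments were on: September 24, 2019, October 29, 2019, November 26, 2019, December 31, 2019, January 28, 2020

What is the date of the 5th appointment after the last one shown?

June 30, 2020

These are Tuesdays with 35, 28, 35, 28-day gaps.
Each is the final Tuesday of its month — October 29, 2019 is past the 28th, so '4th Tuesday' doesn't fit.
February 2020 ends with Tuesday February 25, 2020.
March 2020 ends with Tuesday March 31, 2020.
Last Tuesday of April 2020: April 28, 2020.
Last Tuesday of May 2020: May 26, 2020.
Last Tuesday of June 2020: June 30, 2020.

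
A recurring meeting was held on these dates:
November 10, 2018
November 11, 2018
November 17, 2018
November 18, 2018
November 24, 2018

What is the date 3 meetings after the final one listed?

December 2, 2018

Every event lands on a Saturday or Sunday (gaps cycle 1, 6, 1, 6).
So the schedule is: every Saturday and Sunday.
The following Sunday is November 25, 2018.
Next Saturday: December 1, 2018.
The following Sunday is December 2, 2018.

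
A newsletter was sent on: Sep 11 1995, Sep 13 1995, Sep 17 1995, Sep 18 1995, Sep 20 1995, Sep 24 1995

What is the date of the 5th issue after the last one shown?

Oct 4 1995

The gap pattern 2, 4, 1, 2, 4 repeats every 3 events.
These are the Mondays, Wednesdays and Sundays of each week.
The following Monday is Sep 25 1995.
Next Wednesday: Sep 27 1995.
The following Sunday is Oct 1 1995.
The following Monday is Oct 2 1995.
Next Wednesday: Oct 4 1995.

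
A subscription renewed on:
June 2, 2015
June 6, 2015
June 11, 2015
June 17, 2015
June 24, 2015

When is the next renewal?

July 2, 2015

Gaps: 4, 5, 6, 7 days — each gap is 1 larger than the previous one.
Next gap: 8 days. June 24, 2015 + 8 days = July 2, 2015.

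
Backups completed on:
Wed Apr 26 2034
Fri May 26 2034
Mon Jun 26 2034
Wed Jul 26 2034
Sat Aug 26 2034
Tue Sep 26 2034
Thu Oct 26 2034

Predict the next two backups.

Sun Nov 26 2034, Tue Dec 26 2034

The day-of-month is always 26 (30, 31, 30, 31, 31, 30 days between events).
So this recurs on the 26th of each month.
Next: November 2034 → Sun Nov 26 2034.
December 2034: Tue Dec 26 2034.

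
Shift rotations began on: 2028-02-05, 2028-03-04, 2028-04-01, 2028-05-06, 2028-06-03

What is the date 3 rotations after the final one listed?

These are Saturdays at 28- or 35-day spacing (28, 28, 35, 28).
The pattern: 1st Saturday of the month.
July 2028 — 1st Saturday is 2028-07-01.
August 2028 — 1st Saturday is 2028-08-05.
September 2028 — 1st Saturday is 2028-09-02.

2028-09-02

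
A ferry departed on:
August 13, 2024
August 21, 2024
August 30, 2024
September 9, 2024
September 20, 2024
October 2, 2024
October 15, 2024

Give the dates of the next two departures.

The spacing grows by 1 each time: 8, 9, 10, 11, 12, 13 days.
Next gap: 14 days. October 15, 2024 + 14 days = October 29, 2024.
Next gap: 15 days. October 29, 2024 + 15 days = November 13, 2024.

October 29, 2024; November 13, 2024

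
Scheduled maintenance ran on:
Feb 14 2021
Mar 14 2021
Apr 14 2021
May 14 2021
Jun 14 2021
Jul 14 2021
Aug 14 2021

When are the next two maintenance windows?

Each date is the 14th; the gaps (28, 31, 30, 31, 30, 31) track the month lengths.
The rule is the 14th of each month.
September 2021: Sep 14 2021.
Next: October 2021 → Oct 14 2021.

Sep 14 2021, Oct 14 2021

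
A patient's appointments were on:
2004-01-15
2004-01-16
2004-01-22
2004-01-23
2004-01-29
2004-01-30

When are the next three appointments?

Every event lands on a Thursday or Friday (gaps cycle 1, 6, 1, 6, 1).
So the schedule is: every Thursday and Friday.
The following Thursday is 2004-02-05.
The following Friday is 2004-02-06.
The following Thursday is 2004-02-12.

2004-02-05, 2004-02-06, 2004-02-12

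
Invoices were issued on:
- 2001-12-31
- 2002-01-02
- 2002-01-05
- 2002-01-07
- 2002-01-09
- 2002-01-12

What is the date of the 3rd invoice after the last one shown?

Every event lands on a Monday or Wednesday or Saturday (gaps cycle 2, 3, 2, 2, 3).
So the schedule is: every Monday, Wednesday and Saturday.
The following Monday is 2002-01-14.
Next Wednesday: 2002-01-16.
Next Saturday: 2002-01-19.

2002-01-19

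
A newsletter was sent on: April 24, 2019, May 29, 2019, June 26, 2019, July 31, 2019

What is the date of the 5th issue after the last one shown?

December 25, 2019

These are Wednesdays with 35, 28, 35-day gaps.
Each is the final Wednesday of its month — May 29, 2019 is past the 28th, so '4th Wednesday' doesn't fit.
August 2019 ends with Wednesday August 28, 2019.
September 2019 ends with Wednesday September 25, 2019.
October 2019 ends with Wednesday October 30, 2019.
November 2019 ends with Wednesday November 27, 2019.
December 2019 ends with Wednesday December 25, 2019.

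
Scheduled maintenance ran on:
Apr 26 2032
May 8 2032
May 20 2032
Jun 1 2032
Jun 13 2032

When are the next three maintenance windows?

Gaps between consecutive events: 12, 12, 12, 12 days — a constant 12-day interval.
Jun 13 2032 + 12 days = Jun 25 2032.
Jun 25 2032 + 12 days = Jul 7 2032.
Jul 7 2032 + 12 days = Jul 19 2032.

Jun 25 2032, Jul 7 2032, Jul 19 2032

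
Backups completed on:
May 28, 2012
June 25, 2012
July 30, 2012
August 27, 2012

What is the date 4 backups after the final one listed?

December 31, 2012

Every date is a Monday; gaps 28, 35, 28 days.
Each is the last Monday of its month (at least one falls on the 29th or later, ruling out '4th Monday').
Last Monday of September 2012: September 24, 2012.
Last Monday of October 2012: October 29, 2012.
November 2012 ends with Monday November 26, 2012.
December 2012 ends with Monday December 31, 2012.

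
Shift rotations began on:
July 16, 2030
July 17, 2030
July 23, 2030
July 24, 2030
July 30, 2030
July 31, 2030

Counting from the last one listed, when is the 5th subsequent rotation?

August 20, 2030

The gap pattern 1, 6, 1, 6, 1 repeats every 2 events.
These are the Tuesdays and Wednesdays of each week.
Next Tuesday: August 6, 2030.
The following Wednesday is August 7, 2030.
Next Tuesday: August 13, 2030.
Next Wednesday: August 14, 2030.
Next Tuesday: August 20, 2030.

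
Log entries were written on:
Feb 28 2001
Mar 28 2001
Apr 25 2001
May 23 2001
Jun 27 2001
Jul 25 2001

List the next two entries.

Gaps: 28, 28, 28, 35, 28 days — a mix of 28 and 35. Every date is a Wednesday.
Each is the 4th Wednesday of its month.
August 2001 — 4th Wednesday is Aug 22 2001.
September 2001 — 4th Wednesday is Sep 26 2001.

Aug 22 2001, Sep 26 2001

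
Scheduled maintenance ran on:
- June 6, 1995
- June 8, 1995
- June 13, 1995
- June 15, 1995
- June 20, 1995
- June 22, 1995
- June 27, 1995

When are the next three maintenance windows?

June 29, 1995; July 4, 1995; July 6, 1995

The gap pattern 2, 5, 2, 5, 2, 5 repeats every 2 events.
These are the Tuesdays and Thursdays of each week.
Next Thursday: June 29, 1995.
The following Tuesday is July 4, 1995.
The following Thursday is July 6, 1995.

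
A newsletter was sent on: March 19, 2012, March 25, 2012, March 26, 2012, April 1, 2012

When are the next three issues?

Gaps: 6, 1, 6 days — not constant, but cyclic with period 2.
The events fall on every Monday and Sunday.
Next Monday: April 2, 2012.
The following Sunday is April 8, 2012.
The following Monday is April 9, 2012.

April 2, 2012; April 8, 2012; April 9, 2012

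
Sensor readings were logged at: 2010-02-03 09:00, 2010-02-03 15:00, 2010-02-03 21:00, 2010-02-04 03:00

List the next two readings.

Gaps: 6, 6, 6 hours — each event is 6 hours after the previous one.
2010-02-04 03:00 + 6 h = 2010-02-04 09:00.
2010-02-04 09:00 + 6 h = 2010-02-04 15:00.

2010-02-04 09:00, 2010-02-04 15:00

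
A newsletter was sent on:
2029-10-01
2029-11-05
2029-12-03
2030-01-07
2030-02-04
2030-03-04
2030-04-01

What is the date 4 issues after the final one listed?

2030-08-05

Gaps: 35, 28, 35, 28, 28, 28 days — a mix of 28 and 35. Every date is a Monday.
Each is the 1st Monday of its month.
1st Monday of May 2030: 2030-05-06.
June 2030 — 1st Monday is 2030-06-03.
July 2030 — 1st Monday is 2030-07-01.
1st Monday of August 2030: 2030-08-05.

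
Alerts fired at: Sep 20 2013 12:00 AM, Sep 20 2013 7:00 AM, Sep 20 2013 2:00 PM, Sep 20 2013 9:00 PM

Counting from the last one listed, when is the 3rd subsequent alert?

Sep 21 2013 6:00 PM

The interval is a steady 7 hours (7, 7, 7).
Sep 20 2013 9:00 PM + 7 h = Sep 21 2013 4:00 AM.
Sep 21 2013 4:00 AM + 7 h = Sep 21 2013 11:00 AM.
Sep 21 2013 11:00 AM + 7 h = Sep 21 2013 6:00 PM.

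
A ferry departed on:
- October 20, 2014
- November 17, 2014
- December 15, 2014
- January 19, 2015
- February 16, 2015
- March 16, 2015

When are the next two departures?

April 20, 2015; May 18, 2015

All dates are Mondays, 28, 28, 35, 28, 28 days apart.
Specifically, the 3rd Monday of each month.
April 2015 — 3rd Monday is April 20, 2015.
3rd Monday of May 2015: May 18, 2015.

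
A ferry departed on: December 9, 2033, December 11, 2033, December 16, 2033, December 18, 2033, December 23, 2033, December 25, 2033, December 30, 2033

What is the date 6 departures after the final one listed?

Every event lands on a Friday or Sunday (gaps cycle 2, 5, 2, 5, 2, 5).
So the schedule is: every Friday and Sunday.
Next Sunday: January 1, 2034.
Next Friday: January 6, 2034.
Next Sunday: January 8, 2034.
Next Friday: January 13, 2034.
Next Sunday: January 15, 2034.
Next Friday: January 20, 2034.

January 20, 2034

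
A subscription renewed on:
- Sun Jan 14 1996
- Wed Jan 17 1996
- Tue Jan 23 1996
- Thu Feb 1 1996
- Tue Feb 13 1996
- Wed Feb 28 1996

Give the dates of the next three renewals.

Intervals are 3, 6, 9, 12, 15 days — an arithmetic progression with common difference 3.
Next gap: 18 days. Wed Feb 28 1996 + 18 days = Sun Mar 17 1996.
Next gap: 21 days. Sun Mar 17 1996 + 21 days = Sun Apr 7 1996.
Next gap: 24 days. Sun Apr 7 1996 + 24 days = Wed May 1 1996.

Sun Mar 17 1996, Sun Apr 7 1996, Wed May 1 1996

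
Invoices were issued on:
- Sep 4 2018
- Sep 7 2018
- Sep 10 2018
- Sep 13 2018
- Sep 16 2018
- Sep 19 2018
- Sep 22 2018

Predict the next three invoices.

Sep 25 2018, Sep 28 2018, Oct 1 2018

Every event comes 3 days after the last (3, 3, 3, 3, 3, 3).
Sep 22 2018 + 3 days = Sep 25 2018.
Sep 25 2018 + 3 days = Sep 28 2018.
Sep 28 2018 + 3 days = Oct 1 2018.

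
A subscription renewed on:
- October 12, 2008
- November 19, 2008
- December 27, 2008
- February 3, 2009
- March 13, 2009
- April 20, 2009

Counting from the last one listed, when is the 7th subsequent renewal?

January 11, 2010

Every event comes 38 days after the last (38, 38, 38, 38, 38).
April 20, 2009 + 38 days = May 28, 2009.
May 28, 2009 + 38 days = July 5, 2009.
July 5, 2009 + 38 days = August 12, 2009.
August 12, 2009 + 38 days = September 19, 2009.
September 19, 2009 + 38 days = October 27, 2009.
October 27, 2009 + 38 days = December 4, 2009.
December 4, 2009 + 38 days = January 11, 2010.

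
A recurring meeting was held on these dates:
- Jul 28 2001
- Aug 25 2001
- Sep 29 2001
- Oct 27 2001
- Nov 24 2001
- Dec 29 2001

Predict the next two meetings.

Jan 26 2002, Feb 23 2002

These are Saturdays with 28, 35, 28, 28, 35-day gaps.
Each is the final Saturday of its month — Sep 29 2001 is past the 28th, so '4th Saturday' doesn't fit.
January 2002 ends with Saturday Jan 26 2002.
February 2002 ends with Saturday Feb 23 2002.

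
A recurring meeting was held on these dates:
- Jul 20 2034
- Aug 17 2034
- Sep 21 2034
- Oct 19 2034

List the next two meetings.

Nov 16 2034, Dec 21 2034

Gaps: 28, 35, 28 days — a mix of 28 and 35. Every date is a Thursday.
Each is the 3rd Thursday of its month.
November 2034 — 3rd Thursday is Nov 16 2034.
3rd Thursday of December 2034: Dec 21 2034.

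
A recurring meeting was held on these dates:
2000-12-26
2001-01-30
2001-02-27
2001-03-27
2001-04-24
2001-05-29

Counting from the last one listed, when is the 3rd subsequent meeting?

2001-08-28

All Tuesdays; the gaps (35, 28, 28, 28, 35) vary with month length.
This is the last Tuesday of each month.
June 2001 ends with Tuesday 2001-06-26.
July 2001 ends with Tuesday 2001-07-31.
August 2001 ends with Tuesday 2001-08-28.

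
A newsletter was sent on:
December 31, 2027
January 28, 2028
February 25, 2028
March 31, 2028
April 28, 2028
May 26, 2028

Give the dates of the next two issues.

These are Fridays with 28, 28, 35, 28, 28-day gaps.
Each is the final Friday of its month — December 31, 2027 is past the 28th, so '4th Friday' doesn't fit.
June 2028 ends with Friday June 30, 2028.
Last Friday of July 2028: July 28, 2028.

June 30, 2028; July 28, 2028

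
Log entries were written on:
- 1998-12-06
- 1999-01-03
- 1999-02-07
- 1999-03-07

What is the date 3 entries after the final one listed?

Gaps: 28, 35, 28 days — a mix of 28 and 35. Every date is a Sunday.
Each is the 1st Sunday of its month.
1st Sunday of April 1999: 1999-04-04.
May 1999 — 1st Sunday is 1999-05-02.
June 1999 — 1st Sunday is 1999-06-06.

1999-06-06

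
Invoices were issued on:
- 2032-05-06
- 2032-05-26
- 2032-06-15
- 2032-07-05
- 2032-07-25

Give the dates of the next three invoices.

2032-08-14, 2032-09-03, 2032-09-23

The spacing is 20, 20, 20, 20 days — always 20 days.
2032-07-25 + 20 days = 2032-08-14.
2032-08-14 + 20 days = 2032-09-03.
2032-09-03 + 20 days = 2032-09-23.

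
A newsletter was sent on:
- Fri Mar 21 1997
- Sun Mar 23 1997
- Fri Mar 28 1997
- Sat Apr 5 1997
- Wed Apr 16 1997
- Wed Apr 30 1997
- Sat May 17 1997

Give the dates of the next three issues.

Gaps: 2, 5, 8, 11, 14, 17 days — each gap is 3 larger than the previous one.
Next gap: 20 days. Sat May 17 1997 + 20 days = Fri Jun 6 1997.
Next gap: 23 days. Fri Jun 6 1997 + 23 days = Sun Jun 29 1997.
Next gap: 26 days. Sun Jun 29 1997 + 26 days = Fri Jul 25 1997.

Fri Jun 6 1997, Sun Jun 29 1997, Fri Jul 25 1997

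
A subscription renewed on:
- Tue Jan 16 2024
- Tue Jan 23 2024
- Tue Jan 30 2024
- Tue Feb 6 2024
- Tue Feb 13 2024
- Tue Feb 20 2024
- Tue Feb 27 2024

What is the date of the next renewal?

Gaps between consecutive events: 7, 7, 7, 7, 7, 7 days — a constant 7-day interval.
Tue Feb 27 2024 + 7 days = Tue Mar 5 2024.

Tue Mar 5 2024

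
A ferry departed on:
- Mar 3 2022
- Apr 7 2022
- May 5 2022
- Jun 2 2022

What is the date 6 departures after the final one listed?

Dec 1 2022

All dates are Thursdays, 35, 28, 28 days apart.
Specifically, the 1st Thursday of each month.
1st Thursday of July 2022: Jul 7 2022.
August 2022 — 1st Thursday is Aug 4 2022.
September 2022 — 1st Thursday is Sep 1 2022.
October 2022 — 1st Thursday is Oct 6 2022.
1st Thursday of November 2022: Nov 3 2022.
December 2022 — 1st Thursday is Dec 1 2022.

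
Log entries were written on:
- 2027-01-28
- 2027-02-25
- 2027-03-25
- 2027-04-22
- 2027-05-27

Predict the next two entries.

2027-06-24, 2027-07-22

These are Thursdays at 28- or 35-day spacing (28, 28, 28, 35).
The pattern: 4th Thursday of the month.
June 2027 — 4th Thursday is 2027-06-24.
4th Thursday of July 2027: 2027-07-22.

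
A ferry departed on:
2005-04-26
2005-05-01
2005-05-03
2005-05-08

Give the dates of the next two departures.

2005-05-10, 2005-05-15

The gap pattern 5, 2, 5 repeats every 2 events.
These are the Tuesdays and Sundays of each week.
The following Tuesday is 2005-05-10.
The following Sunday is 2005-05-15.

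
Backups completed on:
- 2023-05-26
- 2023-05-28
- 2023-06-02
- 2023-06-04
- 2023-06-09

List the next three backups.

2023-06-11, 2023-06-16, 2023-06-18

The gap pattern 2, 5, 2, 5 repeats every 2 events.
These are the Fridays and Sundays of each week.
The following Sunday is 2023-06-11.
The following Friday is 2023-06-16.
Next Sunday: 2023-06-18.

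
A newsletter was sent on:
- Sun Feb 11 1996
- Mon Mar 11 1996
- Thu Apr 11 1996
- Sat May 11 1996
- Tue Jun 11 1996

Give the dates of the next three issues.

The day-of-month is always 11 (29, 31, 30, 31 days between events).
So this recurs on the 11th of each month.
July 1996: Thu Jul 11 1996.
Next: August 1996 → Sun Aug 11 1996.
Next: September 1996 → Wed Sep 11 1996.

Thu Jul 11 1996, Sun Aug 11 1996, Wed Sep 11 1996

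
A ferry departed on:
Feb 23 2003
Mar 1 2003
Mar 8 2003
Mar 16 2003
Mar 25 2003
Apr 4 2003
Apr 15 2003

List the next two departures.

Apr 27 2003, May 10 2003

The spacing grows by 1 each time: 6, 7, 8, 9, 10, 11 days.
Next gap: 12 days. Apr 15 2003 + 12 days = Apr 27 2003.
Next gap: 13 days. Apr 27 2003 + 13 days = May 10 2003.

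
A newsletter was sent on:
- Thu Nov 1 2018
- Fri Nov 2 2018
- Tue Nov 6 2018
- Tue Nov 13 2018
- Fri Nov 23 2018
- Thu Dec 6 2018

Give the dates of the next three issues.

Sat Dec 22 2018, Thu Jan 10 2019, Fri Feb 1 2019

The spacing grows by 3 each time: 1, 4, 7, 10, 13 days.
Next gap: 16 days. Thu Dec 6 2018 + 16 days = Sat Dec 22 2018.
Next gap: 19 days. Sat Dec 22 2018 + 19 days = Thu Jan 10 2019.
Next gap: 22 days. Thu Jan 10 2019 + 22 days = Fri Feb 1 2019.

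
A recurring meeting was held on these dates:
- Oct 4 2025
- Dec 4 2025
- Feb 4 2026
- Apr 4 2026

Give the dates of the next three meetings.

Jun 4 2026, Aug 4 2026, Oct 4 2026

The day-of-month is always 4 (61, 62, 59 days between events).
So this recurs on the 4th of every 2 months.
Next: June 2026 → Jun 4 2026.
August 2026: Aug 4 2026.
Next: October 2026 → Oct 4 2026.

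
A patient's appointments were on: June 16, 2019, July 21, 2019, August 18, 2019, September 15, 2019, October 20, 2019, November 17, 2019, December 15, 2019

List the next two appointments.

January 19, 2020; February 16, 2020

These are Sundays at 28- or 35-day spacing (35, 28, 28, 35, 28, 28).
The pattern: 3rd Sunday of the month.
January 2020 — 3rd Sunday is January 19, 2020.
3rd Sunday of February 2020: February 16, 2020.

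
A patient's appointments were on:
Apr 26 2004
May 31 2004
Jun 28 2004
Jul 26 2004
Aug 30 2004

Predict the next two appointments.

Every date is a Monday; gaps 35, 28, 28, 35 days.
Each is the last Monday of its month (at least one falls on the 29th or later, ruling out '4th Monday').
September 2004 ends with Monday Sep 27 2004.
Last Monday of October 2004: Oct 25 2004.

Sep 27 2004, Oct 25 2004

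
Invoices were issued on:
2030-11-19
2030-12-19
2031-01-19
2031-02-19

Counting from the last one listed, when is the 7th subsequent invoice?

2031-09-19

Each date is the 19th; the gaps (30, 31, 31) track the month lengths.
The rule is the 19th of each month.
Next: March 2031 → 2031-03-19.
Next: April 2031 → 2031-04-19.
May 2031: 2031-05-19.
June 2031: 2031-06-19.
July 2031: 2031-07-19.
Next: August 2031 → 2031-08-19.
September 2031: 2031-09-19.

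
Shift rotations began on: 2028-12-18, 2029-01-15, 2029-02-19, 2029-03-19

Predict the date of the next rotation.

Gaps: 28, 35, 28 days — a mix of 28 and 35. Every date is a Monday.
Each is the 3rd Monday of its month.
3rd Monday of April 2029: 2029-04-16.

2029-04-16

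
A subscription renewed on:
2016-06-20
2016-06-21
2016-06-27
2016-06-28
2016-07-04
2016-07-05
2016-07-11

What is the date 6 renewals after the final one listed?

2016-08-01

The gap pattern 1, 6, 1, 6, 1, 6 repeats every 2 events.
These are the Mondays and Tuesdays of each week.
Next Tuesday: 2016-07-12.
Next Monday: 2016-07-18.
Next Tuesday: 2016-07-19.
The following Monday is 2016-07-25.
Next Tuesday: 2016-07-26.
Next Monday: 2016-08-01.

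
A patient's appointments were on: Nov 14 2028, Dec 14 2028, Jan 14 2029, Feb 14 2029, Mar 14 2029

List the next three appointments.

Each date is the 14th; the gaps (30, 31, 31, 28) track the month lengths.
The rule is the 14th of each month.
April 2029: Apr 14 2029.
Next: May 2029 → May 14 2029.
Next: June 2029 → Jun 14 2029.

Apr 14 2029, May 14 2029, Jun 14 2029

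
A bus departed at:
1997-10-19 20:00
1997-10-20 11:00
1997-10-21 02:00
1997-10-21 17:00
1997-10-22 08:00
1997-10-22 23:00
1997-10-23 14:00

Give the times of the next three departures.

The interval is a steady 15 hours (15, 15, 15, 15, 15, 15).
1997-10-23 14:00 + 15 h = 1997-10-24 05:00.
1997-10-24 05:00 + 15 h = 1997-10-24 20:00.
1997-10-24 20:00 + 15 h = 1997-10-25 11:00.

1997-10-24 05:00, 1997-10-24 20:00, 1997-10-25 11:00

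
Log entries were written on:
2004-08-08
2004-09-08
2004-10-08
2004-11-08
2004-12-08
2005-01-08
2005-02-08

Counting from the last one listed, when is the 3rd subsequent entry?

2005-05-08

Each date is the 8th; the gaps (31, 30, 31, 30, 31, 31) track the month lengths.
The rule is the 8th of each month.
March 2005: 2005-03-08.
April 2005: 2005-04-08.
May 2005: 2005-05-08.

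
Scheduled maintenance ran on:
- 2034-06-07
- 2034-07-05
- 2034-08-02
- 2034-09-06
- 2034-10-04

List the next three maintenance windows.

2034-11-01, 2034-12-06, 2035-01-03

These are Wednesdays at 28- or 35-day spacing (28, 28, 35, 28).
The pattern: 1st Wednesday of the month.
1st Wednesday of November 2034: 2034-11-01.
1st Wednesday of December 2034: 2034-12-06.
1st Wednesday of January 2035: 2035-01-03.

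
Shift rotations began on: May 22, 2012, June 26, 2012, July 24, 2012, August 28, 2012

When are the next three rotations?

September 25, 2012; October 23, 2012; November 27, 2012

These are Tuesdays at 28- or 35-day spacing (35, 28, 35).
The pattern: 4th Tuesday of the month.
4th Tuesday of September 2012: September 25, 2012.
October 2012 — 4th Tuesday is October 23, 2012.
4th Tuesday of November 2012: November 27, 2012.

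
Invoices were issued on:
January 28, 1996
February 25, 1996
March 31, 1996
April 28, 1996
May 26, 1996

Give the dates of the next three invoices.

All Sundays; the gaps (28, 35, 28, 28) vary with month length.
This is the last Sunday of each month.
Last Sunday of June 1996: June 30, 1996.
Last Sunday of July 1996: July 28, 1996.
August 1996 ends with Sunday August 25, 1996.

June 30, 1996; July 28, 1996; August 25, 1996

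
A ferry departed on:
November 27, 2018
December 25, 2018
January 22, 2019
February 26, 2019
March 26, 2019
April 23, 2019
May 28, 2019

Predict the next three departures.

June 25, 2019; July 23, 2019; August 27, 2019

These are Tuesdays at 28- or 35-day spacing (28, 28, 35, 28, 28, 35).
The pattern: 4th Tuesday of the month.
June 2019 — 4th Tuesday is June 25, 2019.
July 2019 — 4th Tuesday is July 23, 2019.
August 2019 — 4th Tuesday is August 27, 2019.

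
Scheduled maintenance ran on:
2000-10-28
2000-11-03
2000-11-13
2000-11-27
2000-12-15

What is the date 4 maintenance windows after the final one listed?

Intervals are 6, 10, 14, 18 days — an arithmetic progression with common difference 4.
Next gap: 22 days. 2000-12-15 + 22 days = 2001-01-06.
Next gap: 26 days. 2001-01-06 + 26 days = 2001-02-01.
Next gap: 30 days. 2001-02-01 + 30 days = 2001-03-03.
Next gap: 34 days. 2001-03-03 + 34 days = 2001-04-06.

2001-04-06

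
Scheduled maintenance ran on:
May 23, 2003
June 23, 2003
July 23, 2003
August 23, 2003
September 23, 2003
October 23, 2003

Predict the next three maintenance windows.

The day-of-month is always 23 (31, 30, 31, 31, 30 days between events).
So this recurs on the 23rd of each month.
Next: November 2003 → November 23, 2003.
Next: December 2003 → December 23, 2003.
Next: January 2004 → January 23, 2004.

November 23, 2003; December 23, 2003; January 23, 2004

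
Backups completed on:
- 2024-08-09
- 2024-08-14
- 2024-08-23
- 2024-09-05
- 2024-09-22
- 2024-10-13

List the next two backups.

2024-11-07, 2024-12-06

Gaps: 5, 9, 13, 17, 21 days — each gap is 4 larger than the previous one.
Next gap: 25 days. 2024-10-13 + 25 days = 2024-11-07.
Next gap: 29 days. 2024-11-07 + 29 days = 2024-12-06.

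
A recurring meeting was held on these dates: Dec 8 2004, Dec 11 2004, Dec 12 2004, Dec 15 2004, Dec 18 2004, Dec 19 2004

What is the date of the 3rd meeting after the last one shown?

The gap pattern 3, 1, 3, 3, 1 repeats every 3 events.
These are the Wednesdays, Saturdays and Sundays of each week.
The following Wednesday is Dec 22 2004.
The following Saturday is Dec 25 2004.
The following Sunday is Dec 26 2004.

Dec 26 2004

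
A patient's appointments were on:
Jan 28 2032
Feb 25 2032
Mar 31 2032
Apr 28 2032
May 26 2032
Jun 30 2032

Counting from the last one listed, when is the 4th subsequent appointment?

Oct 27 2032

These are Wednesdays with 28, 35, 28, 28, 35-day gaps.
Each is the final Wednesday of its month — Mar 31 2032 is past the 28th, so '4th Wednesday' doesn't fit.
Last Wednesday of July 2032: Jul 28 2032.
Last Wednesday of August 2032: Aug 25 2032.
September 2032 ends with Wednesday Sep 29 2032.
October 2032 ends with Wednesday Oct 27 2032.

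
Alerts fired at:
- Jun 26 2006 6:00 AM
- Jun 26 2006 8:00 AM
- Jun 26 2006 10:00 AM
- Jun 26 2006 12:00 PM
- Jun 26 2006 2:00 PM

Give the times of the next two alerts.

Jun 26 2006 4:00 PM, Jun 26 2006 6:00 PM

Spacing: 2, 2, 2, 2 h — constant 2 h.
Jun 26 2006 2:00 PM + 2 h = Jun 26 2006 4:00 PM.
Jun 26 2006 4:00 PM + 2 h = Jun 26 2006 6:00 PM.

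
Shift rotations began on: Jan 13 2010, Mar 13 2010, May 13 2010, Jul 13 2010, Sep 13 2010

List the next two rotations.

The day-of-month is always 13 (59, 61, 61, 62 days between events).
So this recurs on the 13th of every 2 months.
November 2010: Nov 13 2010.
January 2011: Jan 13 2011.

Nov 13 2010, Jan 13 2011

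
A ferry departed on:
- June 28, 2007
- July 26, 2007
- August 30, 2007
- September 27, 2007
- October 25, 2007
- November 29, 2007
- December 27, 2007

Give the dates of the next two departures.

These are Thursdays with 28, 35, 28, 28, 35, 28-day gaps.
Each is the final Thursday of its month — August 30, 2007 is past the 28th, so '4th Thursday' doesn't fit.
January 2008 ends with Thursday January 31, 2008.
February 2008 ends with Thursday February 28, 2008.

January 31, 2008; February 28, 2008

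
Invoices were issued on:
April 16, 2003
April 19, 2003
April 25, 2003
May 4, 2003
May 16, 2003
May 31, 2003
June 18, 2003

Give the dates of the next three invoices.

July 9, 2003; August 2, 2003; August 29, 2003

The spacing grows by 3 each time: 3, 6, 9, 12, 15, 18 days.
Next gap: 21 days. June 18, 2003 + 21 days = July 9, 2003.
Next gap: 24 days. July 9, 2003 + 24 days = August 2, 2003.
Next gap: 27 days. August 2, 2003 + 27 days = August 29, 2003.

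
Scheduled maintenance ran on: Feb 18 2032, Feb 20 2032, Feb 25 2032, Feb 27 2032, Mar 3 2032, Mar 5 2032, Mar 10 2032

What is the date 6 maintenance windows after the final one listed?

Mar 31 2032

Every event lands on a Wednesday or Friday (gaps cycle 2, 5, 2, 5, 2, 5).
So the schedule is: every Wednesday and Friday.
Next Friday: Mar 12 2032.
The following Wednesday is Mar 17 2032.
Next Friday: Mar 19 2032.
The following Wednesday is Mar 24 2032.
The following Friday is Mar 26 2032.
Next Wednesday: Mar 31 2032.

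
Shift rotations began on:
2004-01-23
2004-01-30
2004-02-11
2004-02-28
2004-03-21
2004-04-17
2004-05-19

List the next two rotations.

Intervals are 7, 12, 17, 22, 27, 32 days — an arithmetic progression with common difference 5.
Next gap: 37 days. 2004-05-19 + 37 days = 2004-06-25.
Next gap: 42 days. 2004-06-25 + 42 days = 2004-08-06.

2004-06-25, 2004-08-06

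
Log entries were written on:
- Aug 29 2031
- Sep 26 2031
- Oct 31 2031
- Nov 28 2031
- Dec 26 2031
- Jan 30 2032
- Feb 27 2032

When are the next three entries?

These are Fridays with 28, 35, 28, 28, 35, 28-day gaps.
Each is the final Friday of its month — Aug 29 2031 is past the 28th, so '4th Friday' doesn't fit.
March 2032 ends with Friday Mar 26 2032.
Last Friday of April 2032: Apr 30 2032.
Last Friday of May 2032: May 28 2032.

Mar 26 2032, Apr 30 2032, May 28 2032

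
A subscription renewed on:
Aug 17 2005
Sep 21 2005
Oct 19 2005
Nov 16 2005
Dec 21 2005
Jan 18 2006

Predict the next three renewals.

Feb 15 2006, Mar 15 2006, Apr 19 2006

Gaps: 35, 28, 28, 35, 28 days — a mix of 28 and 35. Every date is a Wednesday.
Each is the 3rd Wednesday of its month.
February 2006 — 3rd Wednesday is Feb 15 2006.
March 2006 — 3rd Wednesday is Mar 15 2006.
April 2006 — 3rd Wednesday is Apr 19 2006.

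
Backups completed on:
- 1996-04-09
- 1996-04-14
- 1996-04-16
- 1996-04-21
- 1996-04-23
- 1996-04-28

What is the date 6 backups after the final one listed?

1996-05-19

Every event lands on a Tuesday or Sunday (gaps cycle 5, 2, 5, 2, 5).
So the schedule is: every Tuesday and Sunday.
The following Tuesday is 1996-04-30.
The following Sunday is 1996-05-05.
The following Tuesday is 1996-05-07.
The following Sunday is 1996-05-12.
Next Tuesday: 1996-05-14.
The following Sunday is 1996-05-19.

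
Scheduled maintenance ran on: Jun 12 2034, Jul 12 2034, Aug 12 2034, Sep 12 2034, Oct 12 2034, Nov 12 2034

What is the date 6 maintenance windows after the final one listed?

May 12 2035

Each date is the 12th; the gaps (30, 31, 31, 30, 31) track the month lengths.
The rule is the 12th of each month.
December 2034: Dec 12 2034.
Next: January 2035 → Jan 12 2035.
February 2035: Feb 12 2035.
Next: March 2035 → Mar 12 2035.
Next: April 2035 → Apr 12 2035.
May 2035: May 12 2035.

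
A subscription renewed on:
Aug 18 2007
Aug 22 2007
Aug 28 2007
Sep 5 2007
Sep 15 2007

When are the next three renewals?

Sep 27 2007, Oct 11 2007, Oct 27 2007

The spacing grows by 2 each time: 4, 6, 8, 10 days.
Next gap: 12 days. Sep 15 2007 + 12 days = Sep 27 2007.
Next gap: 14 days. Sep 27 2007 + 14 days = Oct 11 2007.
Next gap: 16 days. Oct 11 2007 + 16 days = Oct 27 2007.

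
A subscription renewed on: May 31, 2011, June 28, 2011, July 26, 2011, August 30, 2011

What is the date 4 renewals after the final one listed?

December 27, 2011

Every date is a Tuesday; gaps 28, 28, 35 days.
Each is the last Tuesday of its month (at least one falls on the 29th or later, ruling out '4th Tuesday').
September 2011 ends with Tuesday September 27, 2011.
October 2011 ends with Tuesday October 25, 2011.
Last Tuesday of November 2011: November 29, 2011.
Last Tuesday of December 2011: December 27, 2011.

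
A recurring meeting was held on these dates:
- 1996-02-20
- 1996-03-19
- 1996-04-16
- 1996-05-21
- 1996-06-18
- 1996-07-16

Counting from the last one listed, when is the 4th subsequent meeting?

1996-11-19

These are Tuesdays at 28- or 35-day spacing (28, 28, 35, 28, 28).
The pattern: 3rd Tuesday of the month.
3rd Tuesday of August 1996: 1996-08-20.
September 1996 — 3rd Tuesday is 1996-09-17.
3rd Tuesday of October 1996: 1996-10-15.
3rd Tuesday of November 1996: 1996-11-19.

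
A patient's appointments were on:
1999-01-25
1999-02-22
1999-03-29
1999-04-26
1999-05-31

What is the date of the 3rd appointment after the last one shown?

All Mondays; the gaps (28, 35, 28, 35) vary with month length.
This is the last Monday of each month.
Last Monday of June 1999: 1999-06-28.
July 1999 ends with Monday 1999-07-26.
August 1999 ends with Monday 1999-08-30.

1999-08-30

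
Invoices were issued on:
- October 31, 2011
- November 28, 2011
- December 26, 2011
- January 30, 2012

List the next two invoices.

February 27, 2012; March 26, 2012

Every date is a Monday; gaps 28, 28, 35 days.
Each is the last Monday of its month (at least one falls on the 29th or later, ruling out '4th Monday').
February 2012 ends with Monday February 27, 2012.
March 2012 ends with Monday March 26, 2012.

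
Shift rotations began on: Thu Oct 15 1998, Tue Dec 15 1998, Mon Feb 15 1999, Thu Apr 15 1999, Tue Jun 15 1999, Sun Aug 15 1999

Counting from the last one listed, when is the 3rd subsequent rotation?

Tue Feb 15 2000

The day-of-month is always 15 (61, 62, 59, 61, 61 days between events).
So this recurs on the 15th of every 2 months.
Next: October 1999 → Fri Oct 15 1999.
Next: December 1999 → Wed Dec 15 1999.
Next: February 2000 → Tue Feb 15 2000.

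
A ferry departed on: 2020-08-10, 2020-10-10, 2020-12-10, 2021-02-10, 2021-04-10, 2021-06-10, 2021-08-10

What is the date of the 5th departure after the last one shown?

Gaps: 61, 61, 62, 59, 61, 61 days — not constant. Every event is on the 10th of the month.
Pattern: the 10th of every 2 months.
Next: October 2021 → 2021-10-10.
December 2021: 2021-12-10.
Next: February 2022 → 2022-02-10.
April 2022: 2022-04-10.
June 2022: 2022-06-10.

2022-06-10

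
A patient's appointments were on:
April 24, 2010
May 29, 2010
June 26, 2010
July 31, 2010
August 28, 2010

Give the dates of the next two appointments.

These are Saturdays with 35, 28, 35, 28-day gaps.
Each is the final Saturday of its month — May 29, 2010 is past the 28th, so '4th Saturday' doesn't fit.
September 2010 ends with Saturday September 25, 2010.
October 2010 ends with Saturday October 30, 2010.

September 25, 2010; October 30, 2010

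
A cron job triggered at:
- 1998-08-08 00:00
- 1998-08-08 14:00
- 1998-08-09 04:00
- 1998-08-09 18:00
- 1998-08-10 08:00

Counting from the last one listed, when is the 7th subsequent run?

Gaps: 14, 14, 14, 14 hours — each event is 14 hours after the previous one.
1998-08-10 08:00 + 14 h = 1998-08-10 22:00.
1998-08-10 22:00 + 14 h = 1998-08-11 12:00.
1998-08-11 12:00 + 14 h = 1998-08-12 02:00.
1998-08-12 02:00 + 14 h = 1998-08-12 16:00.
1998-08-12 16:00 + 14 h = 1998-08-13 06:00.
1998-08-13 06:00 + 14 h = 1998-08-13 20:00.
1998-08-13 20:00 + 14 h = 1998-08-14 10:00.

1998-08-14 10:00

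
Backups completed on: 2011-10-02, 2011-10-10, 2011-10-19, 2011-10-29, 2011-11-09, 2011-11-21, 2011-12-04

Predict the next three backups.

The spacing grows by 1 each time: 8, 9, 10, 11, 12, 13 days.
Next gap: 14 days. 2011-12-04 + 14 days = 2011-12-18.
Next gap: 15 days. 2011-12-18 + 15 days = 2012-01-02.
Next gap: 16 days. 2012-01-02 + 16 days = 2012-01-18.

2011-12-18, 2012-01-02, 2012-01-18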